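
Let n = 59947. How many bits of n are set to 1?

9

59947 = 1110101000101011
Count the 1s: 1 + 1 + 1 + 1 + 1 + 1 + 1 + 1 + 1 = 9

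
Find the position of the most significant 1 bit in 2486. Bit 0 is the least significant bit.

11

2486 = 100110110110
The topmost 1 is at position 11 (since 2^11 = 2048 ≤ 2486 < 4096).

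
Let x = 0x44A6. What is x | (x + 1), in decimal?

x = 100010010100110 = 17574
x + 1 = 100010010100111
OR    = 100010010100111 = 17575
(x | (x + 1) sets the lowest cleared bit.)

17575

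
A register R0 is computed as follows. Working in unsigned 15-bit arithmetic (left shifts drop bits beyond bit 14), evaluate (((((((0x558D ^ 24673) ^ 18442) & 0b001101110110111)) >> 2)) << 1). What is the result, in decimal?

0x558D = 101010110001101
24673 = 110000001100001
→ ^ → 011010111101100 = 13804
18442 = 100100000001010
→ ^ → 111110111100110 = 32230
0b001101110110111 = 001101110110111
→ & → 001100110100110 = 6566
→ >> 2 → 000011001101001 = 1641
→ << 1 (mod 2^15) → 000110011010010 = 3282

3282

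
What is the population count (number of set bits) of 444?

6

444 = 110111100
Count the 1s: 1 + 1 + 1 + 1 + 1 + 1 = 6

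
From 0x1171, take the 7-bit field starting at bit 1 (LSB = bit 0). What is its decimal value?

56

v = 1000101110001
Shift right by 1: 100010111000
Mask low 7 bits: 0111000 = 56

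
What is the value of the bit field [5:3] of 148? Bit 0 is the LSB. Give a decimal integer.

v = 10010100
Shift right by 3: 10010
Mask low 3 bits: 010 = 2

2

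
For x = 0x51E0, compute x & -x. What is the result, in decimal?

x = 101000111100000 = 20960
-x (two's complement) = …010111000100000
AND   = 000000000100000 = 32
(x & -x isolates the lowest set bit of x.)

32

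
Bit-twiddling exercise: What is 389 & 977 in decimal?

385

389 = 0110000101
977 = 1111010001
AND → 0110000001 = 385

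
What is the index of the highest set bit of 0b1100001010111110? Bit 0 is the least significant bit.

0b1100001010111110 = 1100001010111110
The topmost 1 is at position 15 (since 2^15 = 32768 ≤ 49854 < 65536).

15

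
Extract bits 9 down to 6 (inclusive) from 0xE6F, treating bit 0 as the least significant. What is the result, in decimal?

v = 0111001101111
Shift right by 6: 0111001
Mask low 4 bits: 1001 = 9

9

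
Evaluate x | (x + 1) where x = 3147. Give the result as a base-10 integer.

x = 110001001011 = 3147
x + 1 = 110001001100
OR    = 110001001111 = 3151
(x | (x + 1) sets the lowest cleared bit.)

3151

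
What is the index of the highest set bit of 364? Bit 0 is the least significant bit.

8

364 = 101101100
The topmost 1 is at position 8 (since 2^8 = 256 ≤ 364 < 512).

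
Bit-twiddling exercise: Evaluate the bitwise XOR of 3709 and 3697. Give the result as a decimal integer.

12

3709 = 111001111101
3697 = 111001110001
XOR → 000000001100 = 12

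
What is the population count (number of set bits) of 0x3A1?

0x3A1 = 1110100001
Count the 1s: 1 + 1 + 1 + 1 + 1 = 5

5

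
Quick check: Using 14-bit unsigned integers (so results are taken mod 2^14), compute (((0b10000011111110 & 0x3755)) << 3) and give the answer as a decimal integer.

672

0b10000011111110 = 10000011111110
0x3755 = 11011101010101
→ & → 10000001010100 = 8276
→ << 3 (mod 2^14) → 00001010100000 = 672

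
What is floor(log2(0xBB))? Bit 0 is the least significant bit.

0xBB = 10111011
The topmost 1 is at position 7 (since 2^7 = 128 ≤ 187 < 256).

7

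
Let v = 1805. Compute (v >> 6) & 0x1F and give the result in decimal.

28

v = 11100001101
Shift right by 6: 11100
Mask low 5 bits: 11100 = 28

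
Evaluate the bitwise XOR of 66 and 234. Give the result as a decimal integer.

66 = 01000010
234 = 11101010
XOR → 10101000 = 168

168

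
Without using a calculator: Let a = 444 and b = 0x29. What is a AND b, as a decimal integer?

444 = 110111100
0x29 = 000101001
AND → 000101000 = 40

40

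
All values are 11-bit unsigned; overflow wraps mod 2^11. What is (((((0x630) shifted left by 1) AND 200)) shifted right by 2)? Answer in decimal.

16

0x630 = 11000110000
→ shifted left by 1 (mod 2^11) → 10001100000 = 1120
200 = 00011001000
→ AND → 00001000000 = 64
→ shifted right by 2 → 00000010000 = 16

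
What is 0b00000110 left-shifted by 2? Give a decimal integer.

24

x = 00110
shift left by 2 → 11000 = 24
(equivalently, 6 × 2^2 = 6 × 4)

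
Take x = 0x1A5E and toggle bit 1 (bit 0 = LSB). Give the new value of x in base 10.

6748

x = 01101001011110
bit 1 is currently 1; toggle it via x ^ (1 << 1) = x ^ 2
→ 01101001011100 = 6748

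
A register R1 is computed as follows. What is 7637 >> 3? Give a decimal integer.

954

7637 = 1110111010101
shift right by 3 → 0001110111010 = 954
(equivalently, floor(7637 / 8))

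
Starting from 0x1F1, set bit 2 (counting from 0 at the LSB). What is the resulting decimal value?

501

x = 111110001
bit 2 is currently 0; set it via x | (1 << 2) = x | 4
→ 111110101 = 501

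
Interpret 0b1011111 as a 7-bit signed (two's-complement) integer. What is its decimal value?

pattern = 1011111 (MSB is 1 ⇒ negative)
Invert: 0100000, add 1 → 0100001 = 33, so the value is -33.
(Equivalently: 95 - 2^7 = 95 - 128 = -33.)

-33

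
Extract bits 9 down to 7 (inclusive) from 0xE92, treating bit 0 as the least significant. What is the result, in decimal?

v = 111010010010
Shift right by 7: 11101
Mask low 3 bits: 101 = 5

5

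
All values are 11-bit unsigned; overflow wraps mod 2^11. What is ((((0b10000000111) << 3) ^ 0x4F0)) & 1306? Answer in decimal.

1032

0b10000000111 = 10000000111
→ << 3 (mod 2^11) → 00000111000 = 56
0x4F0 = 10011110000
→ ^ → 10011001000 = 1224
1306 = 10100011010
→ & → 10000001000 = 1032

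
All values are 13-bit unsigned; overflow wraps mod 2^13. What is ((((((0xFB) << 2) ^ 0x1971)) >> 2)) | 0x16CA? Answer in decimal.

0xFB = 0000011111011
→ << 2 (mod 2^13) → 0001111101100 = 1004
0x1971 = 1100101110001
→ ^ → 1101010011101 = 6813
→ >> 2 → 0011010100111 = 1703
0x16CA = 1011011001010
→ | → 1011011101111 = 5871

5871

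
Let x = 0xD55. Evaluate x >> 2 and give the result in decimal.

0xD55 = 110101010101
shift right by 2 → 001101010101 = 853
(equivalently, floor(3413 / 4))

853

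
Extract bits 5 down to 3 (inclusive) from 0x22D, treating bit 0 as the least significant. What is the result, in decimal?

v = 1000101101
Shift right by 3: 1000101
Mask low 3 bits: 101 = 5

5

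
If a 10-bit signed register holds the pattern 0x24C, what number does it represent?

-436

pattern = 1001001100 (MSB is 1 ⇒ negative)
Invert: 0110110011, add 1 → 0110110100 = 436, so the value is -436.
(Equivalently: 588 - 2^10 = 588 - 1024 = -436.)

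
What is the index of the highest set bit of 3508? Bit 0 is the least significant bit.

11

3508 = 110110110100
The topmost 1 is at position 11 (since 2^11 = 2048 ≤ 3508 < 4096).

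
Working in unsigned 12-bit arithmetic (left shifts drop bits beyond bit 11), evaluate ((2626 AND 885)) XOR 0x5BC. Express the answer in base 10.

2044

2626 = 101001000010
885 = 001101110101
→ AND → 001001000000 = 576
0x5BC = 010110111100
→ XOR → 011111111100 = 2044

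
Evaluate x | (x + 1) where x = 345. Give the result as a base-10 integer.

x = 101011001 = 345
x + 1 = 101011010
OR    = 101011011 = 347
(x | (x + 1) sets the lowest cleared bit.)

347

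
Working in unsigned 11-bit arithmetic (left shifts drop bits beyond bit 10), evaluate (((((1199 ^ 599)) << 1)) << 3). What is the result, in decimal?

1920

1199 = 10010101111
599 = 01001010111
→ ^ → 11011111000 = 1784
→ << 1 (mod 2^11) → 10111110000 = 1520
→ << 3 (mod 2^11) → 11110000000 = 1920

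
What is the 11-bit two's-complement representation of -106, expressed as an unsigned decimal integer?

106 in 11 bits: 00001101010
Invert: 11110010101
Add 1:  11110010110 = 1942
(Check: 2^11 - 106 = 2048 - 106 = 1942.)

1942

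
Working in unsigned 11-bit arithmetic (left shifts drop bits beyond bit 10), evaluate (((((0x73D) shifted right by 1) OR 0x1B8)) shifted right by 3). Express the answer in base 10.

0x73D = 11100111101
→ shifted right by 1 → 01110011110 = 926
0x1B8 = 00110111000
→ OR → 01110111110 = 958
→ shifted right by 3 → 00001110111 = 119

119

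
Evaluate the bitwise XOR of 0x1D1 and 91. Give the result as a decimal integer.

394

0x1D1 = 111010001
91 = 001011011
XOR → 110001010 = 394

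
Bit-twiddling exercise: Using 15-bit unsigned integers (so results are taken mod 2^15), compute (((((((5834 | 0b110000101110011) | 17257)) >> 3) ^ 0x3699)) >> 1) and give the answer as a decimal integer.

7219

5834 = 001011011001010
0b110000101110011 = 110000101110011
→ | → 111011111111011 = 30715
17257 = 100001101101001
→ | → 111011111111011 = 30715
→ >> 3 → 000111011111111 = 3839
0x3699 = 011011010011001
→ ^ → 011100001100110 = 14438
→ >> 1 → 001110000110011 = 7219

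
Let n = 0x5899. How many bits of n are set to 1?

7

0x5899 = 101100010011001
Count the 1s: 1 + 1 + 1 + 1 + 1 + 1 + 1 = 7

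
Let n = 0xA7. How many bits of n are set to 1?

0xA7 = 10100111
Count the 1s: 1 + 1 + 1 + 1 + 1 = 5

5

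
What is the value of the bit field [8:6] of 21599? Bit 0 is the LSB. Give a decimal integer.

v = 101010001011111
Shift right by 6: 101010001
Mask low 3 bits: 001 = 1

1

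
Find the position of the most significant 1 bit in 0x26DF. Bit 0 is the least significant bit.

0x26DF = 10011011011111
The topmost 1 is at position 13 (since 2^13 = 8192 ≤ 9951 < 16384).

13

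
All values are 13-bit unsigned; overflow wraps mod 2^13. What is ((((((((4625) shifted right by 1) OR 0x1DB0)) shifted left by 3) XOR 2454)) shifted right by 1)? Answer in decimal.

4625 = 1001000010001
→ shifted right by 1 → 0100100001000 = 2312
0x1DB0 = 1110110110000
→ OR → 1110110111000 = 7608
→ shifted left by 3 (mod 2^13) → 0110111000000 = 3520
2454 = 0100110010110
→ XOR → 0010001010110 = 1110
→ shifted right by 1 → 0001000101011 = 555

555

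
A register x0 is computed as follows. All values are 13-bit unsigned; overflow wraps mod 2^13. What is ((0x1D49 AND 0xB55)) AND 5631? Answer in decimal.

321

0x1D49 = 1110101001001
0xB55 = 0101101010101
→ AND → 0100101000001 = 2369
5631 = 1010111111111
→ AND → 0000101000001 = 321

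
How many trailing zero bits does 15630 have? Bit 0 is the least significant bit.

15630 = 11110100001110
Trailing zeros: 1, so the lowest set bit is bit 1 (value 2).

1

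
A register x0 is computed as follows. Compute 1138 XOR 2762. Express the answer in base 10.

3768

1138 = 010001110010
2762 = 101011001010
XOR → 111010111000 = 3768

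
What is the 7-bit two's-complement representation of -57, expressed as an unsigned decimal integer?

57 in 7 bits: 0111001
Invert: 1000110
Add 1:  1000111 = 71
(Check: 2^7 - 57 = 128 - 57 = 71.)

71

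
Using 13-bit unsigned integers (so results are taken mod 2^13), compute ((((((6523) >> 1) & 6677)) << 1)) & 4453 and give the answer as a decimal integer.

6523 = 1100101111011
→ >> 1 → 0110010111101 = 3261
6677 = 1101000010101
→ & → 0100000010101 = 2069
→ << 1 (mod 2^13) → 1000000101010 = 4138
4453 = 1000101100101
→ & → 1000000100000 = 4128

4128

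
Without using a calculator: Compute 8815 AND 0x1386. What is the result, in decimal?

8815 = 10001001101111
0x1386 = 01001110000110
AND → 00001000000110 = 518

518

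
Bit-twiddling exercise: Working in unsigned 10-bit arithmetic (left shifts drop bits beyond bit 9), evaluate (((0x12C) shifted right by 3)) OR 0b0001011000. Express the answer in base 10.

0x12C = 0100101100
→ shifted right by 3 → 0000100101 = 37
0b0001011000 = 0001011000
→ OR → 0001111101 = 125

125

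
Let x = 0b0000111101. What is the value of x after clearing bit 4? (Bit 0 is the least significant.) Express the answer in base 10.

45

x = 0000111101
bit 4 is currently 1; clear it via x & ~(1 << 4) = x & ~16
→ 0000101101 = 45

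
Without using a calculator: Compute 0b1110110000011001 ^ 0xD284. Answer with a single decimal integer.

16029

a = 1110110000011001
0xD284 = 1101001010000100
XOR → 0011111010011101 = 16029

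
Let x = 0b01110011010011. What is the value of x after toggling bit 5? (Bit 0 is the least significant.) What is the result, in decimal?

7411

x = 01110011010011
bit 5 is currently 0; toggle it via x ^ (1 << 5) = x ^ 32
→ 01110011110011 = 7411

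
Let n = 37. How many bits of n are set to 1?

3

37 = 100101
Count the 1s: 1 + 1 + 1 = 3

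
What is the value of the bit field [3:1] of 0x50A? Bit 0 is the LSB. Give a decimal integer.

5

v = 010100001010
Shift right by 1: 01010000101
Mask low 3 bits: 101 = 5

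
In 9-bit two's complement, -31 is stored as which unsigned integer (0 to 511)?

481

31 in 9 bits: 000011111
Invert: 111100000
Add 1:  111100001 = 481
(Check: 2^9 - 31 = 512 - 31 = 481.)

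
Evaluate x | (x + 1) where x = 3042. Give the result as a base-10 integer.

3043

x = 101111100010 = 3042
x + 1 = 101111100011
OR    = 101111100011 = 3043
(x | (x + 1) sets the lowest cleared bit.)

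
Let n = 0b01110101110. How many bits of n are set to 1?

n = 1110101110
Count the 1s: 1 + 1 + 1 + 1 + 1 + 1 + 1 = 7

7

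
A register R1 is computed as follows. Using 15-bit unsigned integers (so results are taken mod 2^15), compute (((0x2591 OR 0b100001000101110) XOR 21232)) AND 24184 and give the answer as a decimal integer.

5192

0x2591 = 010010110010001
0b100001000101110 = 100001000101110
→ OR → 110011110111111 = 26559
21232 = 101001011110000
→ XOR → 011010101001111 = 13647
24184 = 101111001111000
→ AND → 001010001001000 = 5192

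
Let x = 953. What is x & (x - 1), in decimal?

x = 1110111001 = 953
x - 1 = 1110111000
AND   = 1110111000 = 952
(x & (x - 1) clears the lowest set bit of x.)

952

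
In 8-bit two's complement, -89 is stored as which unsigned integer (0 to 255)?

167

89 in 8 bits: 01011001
Invert: 10100110
Add 1:  10100111 = 167
(Check: 2^8 - 89 = 256 - 89 = 167.)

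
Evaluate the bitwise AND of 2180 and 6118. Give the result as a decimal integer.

2180 = 0100010000100
6118 = 1011111100110
AND → 0000010000100 = 132

132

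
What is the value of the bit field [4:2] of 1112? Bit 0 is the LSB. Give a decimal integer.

v = 10001011000
Shift right by 2: 100010110
Mask low 3 bits: 110 = 6

6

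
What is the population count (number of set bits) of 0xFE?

7

0xFE = 11111110
Count the 1s: 1 + 1 + 1 + 1 + 1 + 1 + 1 = 7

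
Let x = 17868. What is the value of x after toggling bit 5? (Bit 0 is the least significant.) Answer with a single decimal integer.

x = 100010111001100
bit 5 is currently 0; toggle it via x ^ (1 << 5) = x ^ 32
→ 100010111101100 = 17900

17900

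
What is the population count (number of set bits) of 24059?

12

24059 = 101110111111011
Count the 1s: 1 + 1 + 1 + 1 + 1 + 1 + 1 + 1 + 1 + 1 + 1 + 1 = 12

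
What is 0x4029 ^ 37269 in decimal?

53692

0x4029 = 0100000000101001
37269 = 1001000110010101
XOR → 1101000110111100 = 53692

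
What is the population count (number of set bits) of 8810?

8810 = 10001001101010
Count the 1s: 1 + 1 + 1 + 1 + 1 + 1 = 6

6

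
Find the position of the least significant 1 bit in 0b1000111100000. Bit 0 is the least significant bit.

0b1000111100000 = 1000111100000
Trailing zeros: 5, so the lowest set bit is bit 5 (value 32).

5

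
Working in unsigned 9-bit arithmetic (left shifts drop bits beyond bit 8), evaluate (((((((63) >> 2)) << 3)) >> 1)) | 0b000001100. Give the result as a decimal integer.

63 = 000111111
→ >> 2 → 000001111 = 15
→ << 3 (mod 2^9) → 001111000 = 120
→ >> 1 → 000111100 = 60
0b000001100 = 000001100
→ | → 000111100 = 60

60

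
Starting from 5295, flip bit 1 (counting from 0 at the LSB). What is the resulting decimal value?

x = 01010010101111
bit 1 is currently 1; toggle it via x ^ (1 << 1) = x ^ 2
→ 01010010101101 = 5293

5293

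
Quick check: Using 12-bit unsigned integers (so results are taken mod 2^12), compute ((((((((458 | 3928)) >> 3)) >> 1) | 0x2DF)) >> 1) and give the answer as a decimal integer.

383

458 = 000111001010
3928 = 111101011000
→ | → 111111011010 = 4058
→ >> 3 → 000111111011 = 507
→ >> 1 → 000011111101 = 253
0x2DF = 001011011111
→ | → 001011111111 = 767
→ >> 1 → 000101111111 = 383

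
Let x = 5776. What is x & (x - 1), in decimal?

x = 1011010010000 = 5776
x - 1 = 1011010001111
AND   = 1011010000000 = 5760
(x & (x - 1) clears the lowest set bit of x.)

5760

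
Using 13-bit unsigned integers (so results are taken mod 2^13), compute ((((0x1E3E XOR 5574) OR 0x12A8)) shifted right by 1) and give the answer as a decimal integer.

0x1E3E = 1111000111110
5574 = 1010111000110
→ XOR → 0101111111000 = 3064
0x12A8 = 1001010101000
→ OR → 1101111111000 = 7160
→ shifted right by 1 → 0110111111100 = 3580

3580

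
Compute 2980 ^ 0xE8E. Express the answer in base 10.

2980 = 101110100100
0xE8E = 111010001110
XOR → 010100101010 = 1322

1322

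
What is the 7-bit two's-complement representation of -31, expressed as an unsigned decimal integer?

31 in 7 bits: 0011111
Invert: 1100000
Add 1:  1100001 = 97
(Check: 2^7 - 31 = 128 - 31 = 97.)

97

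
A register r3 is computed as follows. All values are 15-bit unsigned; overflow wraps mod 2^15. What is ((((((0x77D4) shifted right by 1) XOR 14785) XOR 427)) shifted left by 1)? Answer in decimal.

0x77D4 = 111011111010100
→ shifted right by 1 → 011101111101010 = 15338
14785 = 011100111000001
→ XOR → 000001000101011 = 555
427 = 000000110101011
→ XOR → 000001110000000 = 896
→ shifted left by 1 (mod 2^15) → 000011100000000 = 1792

1792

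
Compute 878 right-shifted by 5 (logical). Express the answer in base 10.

27

878 = 1101101110
shift right by 5 → 0000011011 = 27
(equivalently, floor(878 / 32))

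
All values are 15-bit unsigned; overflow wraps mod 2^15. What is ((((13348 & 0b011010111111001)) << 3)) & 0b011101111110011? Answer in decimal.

8448

13348 = 011010000100100
0b011010111111001 = 011010111111001
→ & → 011010000100000 = 13344
→ << 3 (mod 2^15) → 010000100000000 = 8448
0b011101111110011 = 011101111110011
→ & → 010000100000000 = 8448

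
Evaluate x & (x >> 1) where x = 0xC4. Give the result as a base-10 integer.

x = 11000100 = 196
x>>1 = 01100010
AND  = 01000000 = 64
(x & (x >> 1) has a 1 wherever x has two consecutive 1 bits.)

64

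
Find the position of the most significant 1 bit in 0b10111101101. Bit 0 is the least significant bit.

0b10111101101 = 10111101101
The topmost 1 is at position 10 (since 2^10 = 1024 ≤ 1517 < 2048).

10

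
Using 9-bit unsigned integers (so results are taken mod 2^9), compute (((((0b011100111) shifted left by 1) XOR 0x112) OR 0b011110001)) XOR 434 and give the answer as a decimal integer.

335

0b011100111 = 011100111
→ shifted left by 1 (mod 2^9) → 111001110 = 462
0x112 = 100010010
→ XOR → 011011100 = 220
0b011110001 = 011110001
→ OR → 011111101 = 253
434 = 110110010
→ XOR → 101001111 = 335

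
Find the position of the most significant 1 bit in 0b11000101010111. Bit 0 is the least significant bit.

13

0b11000101010111 = 11000101010111
The topmost 1 is at position 13 (since 2^13 = 8192 ≤ 12631 < 16384).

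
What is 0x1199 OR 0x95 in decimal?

4509

0x1199 = 1000110011001
0x95 = 0000010010101
 OR → 1000110011101 = 4509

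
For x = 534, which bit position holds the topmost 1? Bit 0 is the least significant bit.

9

534 = 1000010110
The topmost 1 is at position 9 (since 2^9 = 512 ≤ 534 < 1024).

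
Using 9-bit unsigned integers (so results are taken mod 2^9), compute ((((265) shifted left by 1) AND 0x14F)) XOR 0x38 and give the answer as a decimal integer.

58

265 = 100001001
→ shifted left by 1 (mod 2^9) → 000010010 = 18
0x14F = 101001111
→ AND → 000000010 = 2
0x38 = 000111000
→ XOR → 000111010 = 58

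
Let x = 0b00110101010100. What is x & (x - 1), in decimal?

3408

x = 110101010100 = 3412
x - 1 = 110101010011
AND   = 110101010000 = 3408
(x & (x - 1) clears the lowest set bit of x.)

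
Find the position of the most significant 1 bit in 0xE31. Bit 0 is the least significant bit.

11

0xE31 = 111000110001
The topmost 1 is at position 11 (since 2^11 = 2048 ≤ 3633 < 4096).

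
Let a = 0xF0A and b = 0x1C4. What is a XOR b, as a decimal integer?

3790

0xF0A = 111100001010
0x1C4 = 000111000100
XOR → 111011001110 = 3790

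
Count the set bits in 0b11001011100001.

7

n = 11001011100001
Count the 1s: 1 + 1 + 1 + 1 + 1 + 1 + 1 = 7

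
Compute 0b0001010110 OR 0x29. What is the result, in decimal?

127

a = 1010110
0x29 = 0101001
 OR → 1111111 = 127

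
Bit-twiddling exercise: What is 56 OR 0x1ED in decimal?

509

56 = 000111000
0x1ED = 111101101
 OR → 111111101 = 509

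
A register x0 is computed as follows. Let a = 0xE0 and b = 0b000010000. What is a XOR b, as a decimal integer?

240

0xE0 = 11100000
b = 00010000
XOR → 11110000 = 240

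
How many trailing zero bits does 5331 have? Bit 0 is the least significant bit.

0

5331 = 1010011010011
Trailing zeros: 0, so the lowest set bit is bit 0 (value 1).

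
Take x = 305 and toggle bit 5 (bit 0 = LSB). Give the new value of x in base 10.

273

x = 0100110001
bit 5 is currently 1; toggle it via x ^ (1 << 5) = x ^ 32
→ 0100010001 = 273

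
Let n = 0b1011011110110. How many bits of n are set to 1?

n = 1011011110110
Count the 1s: 1 + 1 + 1 + 1 + 1 + 1 + 1 + 1 + 1 = 9

9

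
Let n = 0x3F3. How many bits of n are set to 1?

0x3F3 = 1111110011
Count the 1s: 1 + 1 + 1 + 1 + 1 + 1 + 1 + 1 = 8

8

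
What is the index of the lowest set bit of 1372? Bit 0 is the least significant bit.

1372 = 10101011100
Trailing zeros: 2, so the lowest set bit is bit 2 (value 4).

2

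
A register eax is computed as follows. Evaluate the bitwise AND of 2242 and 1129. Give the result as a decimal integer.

2242 = 100011000010
1129 = 010001101001
AND → 000001000000 = 64

64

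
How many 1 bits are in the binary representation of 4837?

7

4837 = 1001011100101
Count the 1s: 1 + 1 + 1 + 1 + 1 + 1 + 1 = 7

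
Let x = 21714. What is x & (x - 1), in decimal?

x = 101010011010010 = 21714
x - 1 = 101010011010001
AND   = 101010011010000 = 21712
(x & (x - 1) clears the lowest set bit of x.)

21712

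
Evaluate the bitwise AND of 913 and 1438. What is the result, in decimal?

400

913 = 01110010001
1438 = 10110011110
AND → 00110010000 = 400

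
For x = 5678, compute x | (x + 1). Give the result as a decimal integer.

5679

x = 1011000101110 = 5678
x + 1 = 1011000101111
OR    = 1011000101111 = 5679
(x | (x + 1) sets the lowest cleared bit.)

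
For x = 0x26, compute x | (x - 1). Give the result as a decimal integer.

x = 100110 = 38
x - 1 = 100101
OR    = 100111 = 39
(x | (x - 1) sets all bits below the lowest set bit.)

39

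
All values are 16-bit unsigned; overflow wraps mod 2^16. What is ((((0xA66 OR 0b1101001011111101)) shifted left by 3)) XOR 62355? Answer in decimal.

0xA66 = 0000101001100110
0b1101001011111101 = 1101001011111101
→ OR → 1101101011111111 = 56063
→ shifted left by 3 (mod 2^16) → 1101011111111000 = 55288
62355 = 1111001110010011
→ XOR → 0010010001101011 = 9323

9323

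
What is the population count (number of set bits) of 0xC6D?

0xC6D = 110001101101
Count the 1s: 1 + 1 + 1 + 1 + 1 + 1 + 1 = 7

7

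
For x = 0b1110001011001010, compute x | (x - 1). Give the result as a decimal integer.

x = 1110001011001010 = 58058
x - 1 = 1110001011001001
OR    = 1110001011001011 = 58059
(x | (x - 1) sets all bits below the lowest set bit.)

58059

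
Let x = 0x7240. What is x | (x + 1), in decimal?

29249

x = 111001001000000 = 29248
x + 1 = 111001001000001
OR    = 111001001000001 = 29249
(x | (x + 1) sets the lowest cleared bit.)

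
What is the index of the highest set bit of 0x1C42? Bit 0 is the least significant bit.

0x1C42 = 1110001000010
The topmost 1 is at position 12 (since 2^12 = 4096 ≤ 7234 < 8192).

12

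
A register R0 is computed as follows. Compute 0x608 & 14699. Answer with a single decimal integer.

0x608 = 00011000001000
14699 = 11100101101011
AND → 00000000001000 = 8

8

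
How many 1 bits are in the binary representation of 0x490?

0x490 = 10010010000
Count the 1s: 1 + 1 + 1 = 3

3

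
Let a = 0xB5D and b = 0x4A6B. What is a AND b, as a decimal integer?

0xB5D = 000101101011101
0x4A6B = 100101001101011
AND → 000101001001001 = 2633

2633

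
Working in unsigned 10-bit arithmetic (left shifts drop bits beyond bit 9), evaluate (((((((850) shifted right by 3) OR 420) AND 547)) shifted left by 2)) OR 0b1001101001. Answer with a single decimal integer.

745

850 = 1101010010
→ shifted right by 3 → 0001101010 = 106
420 = 0110100100
→ OR → 0111101110 = 494
547 = 1000100011
→ AND → 0000100010 = 34
→ shifted left by 2 (mod 2^10) → 0010001000 = 136
0b1001101001 = 1001101001
→ OR → 1011101001 = 745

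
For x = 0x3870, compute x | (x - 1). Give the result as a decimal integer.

14463

x = 11100001110000 = 14448
x - 1 = 11100001101111
OR    = 11100001111111 = 14463
(x | (x - 1) sets all bits below the lowest set bit.)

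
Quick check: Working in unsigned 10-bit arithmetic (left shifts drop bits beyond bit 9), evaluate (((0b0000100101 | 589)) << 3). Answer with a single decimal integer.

872

0b0000100101 = 0000100101
589 = 1001001101
→ | → 1001101101 = 621
→ << 3 (mod 2^10) → 1101101000 = 872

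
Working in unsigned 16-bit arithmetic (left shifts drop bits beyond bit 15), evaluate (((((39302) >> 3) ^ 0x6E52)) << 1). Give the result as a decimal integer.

64196

39302 = 1001100110000110
→ >> 3 → 0001001100110000 = 4912
0x6E52 = 0110111001010010
→ ^ → 0111110101100010 = 32098
→ << 1 (mod 2^16) → 1111101011000100 = 64196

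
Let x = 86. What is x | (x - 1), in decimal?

x = 1010110 = 86
x - 1 = 1010101
OR    = 1010111 = 87
(x | (x - 1) sets all bits below the lowest set bit.)

87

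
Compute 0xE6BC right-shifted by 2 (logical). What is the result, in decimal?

0xE6BC = 1110011010111100
shift right by 2 → 0011100110101111 = 14767
(equivalently, floor(59068 / 4))

14767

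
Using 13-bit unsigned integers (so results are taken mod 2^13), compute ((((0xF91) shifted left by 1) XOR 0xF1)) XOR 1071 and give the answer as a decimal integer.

7164

0xF91 = 0111110010001
→ shifted left by 1 (mod 2^13) → 1111100100010 = 7970
0xF1 = 0000011110001
→ XOR → 1111111010011 = 8147
1071 = 0010000101111
→ XOR → 1101111111100 = 7164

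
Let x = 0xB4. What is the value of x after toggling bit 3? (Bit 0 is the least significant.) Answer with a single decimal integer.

x = 00010110100
bit 3 is currently 0; toggle it via x ^ (1 << 3) = x ^ 8
→ 00010111100 = 188

188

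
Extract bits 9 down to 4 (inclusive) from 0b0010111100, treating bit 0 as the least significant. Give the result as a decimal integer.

11

v = 0010111100
Shift right by 4: 001011
Mask low 6 bits: 001011 = 11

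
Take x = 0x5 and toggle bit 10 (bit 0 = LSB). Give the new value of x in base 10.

1029

x = 00000000101
bit 10 is currently 0; toggle it via x ^ (1 << 10) = x ^ 1024
→ 10000000101 = 1029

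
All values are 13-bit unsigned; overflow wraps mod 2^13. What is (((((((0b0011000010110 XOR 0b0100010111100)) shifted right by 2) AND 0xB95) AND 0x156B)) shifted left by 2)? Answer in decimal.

0b0011000010110 = 0011000010110
0b0100010111100 = 0100010111100
→ XOR → 0111010101010 = 3754
→ shifted right by 2 → 0001110101010 = 938
0xB95 = 0101110010101
→ AND → 0001110000000 = 896
0x156B = 1010101101011
→ AND → 0000100000000 = 256
→ shifted left by 2 (mod 2^13) → 0010000000000 = 1024

1024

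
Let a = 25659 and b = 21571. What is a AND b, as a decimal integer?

25659 = 110010000111011
21571 = 101010001000011
AND → 100010000000011 = 17411

17411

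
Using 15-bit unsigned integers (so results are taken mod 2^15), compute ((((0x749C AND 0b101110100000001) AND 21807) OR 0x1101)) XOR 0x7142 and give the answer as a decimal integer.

9283

0x749C = 111010010011100
0b101110100000001 = 101110100000001
→ AND → 101010000000000 = 21504
21807 = 101010100101111
→ AND → 101010000000000 = 21504
0x1101 = 001000100000001
→ OR → 101010100000001 = 21761
0x7142 = 111000101000010
→ XOR → 010010001000011 = 9283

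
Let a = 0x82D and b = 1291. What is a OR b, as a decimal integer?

0x82D = 100000101101
1291 = 010100001011
 OR → 110100101111 = 3375

3375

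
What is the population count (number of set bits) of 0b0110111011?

n = 110111011
Count the 1s: 1 + 1 + 1 + 1 + 1 + 1 + 1 = 7

7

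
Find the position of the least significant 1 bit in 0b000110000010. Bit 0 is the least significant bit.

1

0b000110000010 = 110000010
Trailing zeros: 1, so the lowest set bit is bit 1 (value 2).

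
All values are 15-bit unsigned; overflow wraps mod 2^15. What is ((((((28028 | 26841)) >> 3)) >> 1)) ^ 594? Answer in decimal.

1165

28028 = 110110101111100
26841 = 110100011011001
→ | → 110110111111101 = 28157
→ >> 3 → 000110110111111 = 3519
→ >> 1 → 000011011011111 = 1759
594 = 000001001010010
→ ^ → 000010010001101 = 1165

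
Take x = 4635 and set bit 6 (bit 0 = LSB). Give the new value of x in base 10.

x = 1001000011011
bit 6 is currently 0; set it via x | (1 << 6) = x | 64
→ 1001001011011 = 4699

4699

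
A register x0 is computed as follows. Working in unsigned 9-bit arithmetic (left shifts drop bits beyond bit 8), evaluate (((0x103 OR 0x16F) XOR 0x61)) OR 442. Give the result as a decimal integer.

0x103 = 100000011
0x16F = 101101111
→ OR → 101101111 = 367
0x61 = 001100001
→ XOR → 100001110 = 270
442 = 110111010
→ OR → 110111110 = 446

446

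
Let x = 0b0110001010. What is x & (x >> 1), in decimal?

x = 110001010 = 394
x>>1 = 011000101
AND  = 010000000 = 128
(x & (x >> 1) has a 1 wherever x has two consecutive 1 bits.)

128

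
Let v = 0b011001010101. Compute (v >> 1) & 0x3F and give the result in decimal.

v = 011001010101
Shift right by 1: 01100101010
Mask low 6 bits: 101010 = 42

42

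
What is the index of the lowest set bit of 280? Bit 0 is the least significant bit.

280 = 100011000
Trailing zeros: 3, so the lowest set bit is bit 3 (value 8).

3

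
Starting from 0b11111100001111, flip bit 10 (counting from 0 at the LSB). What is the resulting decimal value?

15119

x = 11111100001111
bit 10 is currently 1; toggle it via x ^ (1 << 10) = x ^ 1024
→ 11101100001111 = 15119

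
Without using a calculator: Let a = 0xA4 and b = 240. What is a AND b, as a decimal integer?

160

0xA4 = 10100100
240 = 11110000
AND → 10100000 = 160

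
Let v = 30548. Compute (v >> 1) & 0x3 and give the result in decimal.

v = 111011101010100
Shift right by 1: 11101110101010
Mask low 2 bits: 10 = 2

2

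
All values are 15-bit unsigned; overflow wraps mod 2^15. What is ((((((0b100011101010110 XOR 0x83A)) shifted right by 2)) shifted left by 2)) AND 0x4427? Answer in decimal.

17444

0b100011101010110 = 100011101010110
0x83A = 000100000111010
→ XOR → 100111101101100 = 20332
→ shifted right by 2 → 001001111011011 = 5083
→ shifted left by 2 (mod 2^15) → 100111101101100 = 20332
0x4427 = 100010000100111
→ AND → 100010000100100 = 17444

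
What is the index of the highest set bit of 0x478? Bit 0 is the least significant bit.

10

0x478 = 10001111000
The topmost 1 is at position 10 (since 2^10 = 1024 ≤ 1144 < 2048).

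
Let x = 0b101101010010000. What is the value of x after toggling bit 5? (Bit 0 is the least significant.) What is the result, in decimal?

x = 101101010010000
bit 5 is currently 0; toggle it via x ^ (1 << 5) = x ^ 32
→ 101101010110000 = 23216

23216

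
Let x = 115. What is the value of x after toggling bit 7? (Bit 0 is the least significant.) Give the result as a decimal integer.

x = 01110011
bit 7 is currently 0; toggle it via x ^ (1 << 7) = x ^ 128
→ 11110011 = 243

243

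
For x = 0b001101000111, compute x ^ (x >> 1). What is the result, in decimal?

x = 1101000111 = 839
x>>1 = 0110100011
XOR  = 1011100100 = 740
(x ^ (x >> 1) gives the standard binary-reflected Gray code of x.)

740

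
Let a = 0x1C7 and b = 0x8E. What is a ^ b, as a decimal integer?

0x1C7 = 111000111
0x8E = 010001110
XOR → 101001001 = 329

329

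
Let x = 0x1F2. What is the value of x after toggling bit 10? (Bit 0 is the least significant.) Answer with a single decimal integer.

x = 0000111110010
bit 10 is currently 0; toggle it via x ^ (1 << 10) = x ^ 1024
→ 0010111110010 = 1522

1522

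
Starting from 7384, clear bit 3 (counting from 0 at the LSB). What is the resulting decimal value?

7376

x = 1110011011000
bit 3 is currently 1; clear it via x & ~(1 << 3) = x & ~8
→ 1110011010000 = 7376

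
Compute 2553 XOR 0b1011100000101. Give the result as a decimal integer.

7932

2553 = 0100111111001
b = 1011100000101
XOR → 1111011111100 = 7932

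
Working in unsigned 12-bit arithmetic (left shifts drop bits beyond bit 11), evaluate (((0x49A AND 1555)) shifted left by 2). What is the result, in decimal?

72

0x49A = 010010011010
1555 = 011000010011
→ AND → 010000010010 = 1042
→ shifted left by 2 (mod 2^12) → 000001001000 = 72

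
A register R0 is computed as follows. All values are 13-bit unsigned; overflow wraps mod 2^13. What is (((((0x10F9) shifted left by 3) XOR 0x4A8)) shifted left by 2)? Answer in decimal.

3456

0x10F9 = 1000011111001
→ shifted left by 3 (mod 2^13) → 0011111001000 = 1992
0x4A8 = 0010010101000
→ XOR → 0001101100000 = 864
→ shifted left by 2 (mod 2^13) → 0110110000000 = 3456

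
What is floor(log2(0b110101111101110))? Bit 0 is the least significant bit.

0b110101111101110 = 110101111101110
The topmost 1 is at position 14 (since 2^14 = 16384 ≤ 27630 < 32768).

14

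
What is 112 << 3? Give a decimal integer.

112 = 0001110000
shift left by 3 → 1110000000 = 896
(equivalently, 112 × 2^3 = 112 × 8)

896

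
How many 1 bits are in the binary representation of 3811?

8

3811 = 111011100011
Count the 1s: 1 + 1 + 1 + 1 + 1 + 1 + 1 + 1 = 8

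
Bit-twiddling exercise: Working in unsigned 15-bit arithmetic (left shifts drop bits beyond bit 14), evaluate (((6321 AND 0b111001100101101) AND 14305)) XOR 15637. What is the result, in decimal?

11572

6321 = 001100010110001
0b111001100101101 = 111001100101101
→ AND → 001000000100001 = 4129
14305 = 011011111100001
→ AND → 001000000100001 = 4129
15637 = 011110100010101
→ XOR → 010110100110100 = 11572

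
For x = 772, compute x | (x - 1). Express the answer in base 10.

x = 1100000100 = 772
x - 1 = 1100000011
OR    = 1100000111 = 775
(x | (x - 1) sets all bits below the lowest set bit.)

775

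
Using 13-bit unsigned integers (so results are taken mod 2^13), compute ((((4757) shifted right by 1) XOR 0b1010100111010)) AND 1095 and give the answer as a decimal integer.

4757 = 1001010010101
→ shifted right by 1 → 0100101001010 = 2378
0b1010100111010 = 1010100111010
→ XOR → 1110001110000 = 7280
1095 = 0010001000111
→ AND → 0010001000000 = 1088

1088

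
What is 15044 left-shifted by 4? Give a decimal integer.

240704

15044 = 000011101011000100
shift left by 4 → 111010110001000000 = 240704
(equivalently, 15044 × 2^4 = 15044 × 16)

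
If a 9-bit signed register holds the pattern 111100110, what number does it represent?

-26

pattern = 111100110 (MSB is 1 ⇒ negative)
Invert: 000011001, add 1 → 000011010 = 26, so the value is -26.
(Equivalently: 486 - 2^9 = 486 - 512 = -26.)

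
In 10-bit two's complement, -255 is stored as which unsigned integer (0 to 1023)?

769

255 in 10 bits: 0011111111
Invert: 1100000000
Add 1:  1100000001 = 769
(Check: 2^10 - 255 = 1024 - 255 = 769.)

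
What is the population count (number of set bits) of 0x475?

0x475 = 10001110101
Count the 1s: 1 + 1 + 1 + 1 + 1 + 1 = 6

6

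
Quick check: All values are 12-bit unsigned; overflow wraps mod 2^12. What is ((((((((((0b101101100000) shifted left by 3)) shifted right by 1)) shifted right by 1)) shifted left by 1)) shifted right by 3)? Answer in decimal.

0b101101100000 = 101101100000
→ shifted left by 3 (mod 2^12) → 101100000000 = 2816
→ shifted right by 1 → 010110000000 = 1408
→ shifted right by 1 → 001011000000 = 704
→ shifted left by 1 (mod 2^12) → 010110000000 = 1408
→ shifted right by 3 → 000010110000 = 176

176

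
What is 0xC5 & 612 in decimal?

68

0xC5 = 0011000101
612 = 1001100100
AND → 0001000100 = 68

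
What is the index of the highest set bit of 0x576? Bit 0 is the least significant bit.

0x576 = 10101110110
The topmost 1 is at position 10 (since 2^10 = 1024 ≤ 1398 < 2048).

10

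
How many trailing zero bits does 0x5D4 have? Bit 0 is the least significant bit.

2

0x5D4 = 10111010100
Trailing zeros: 2, so the lowest set bit is bit 2 (value 4).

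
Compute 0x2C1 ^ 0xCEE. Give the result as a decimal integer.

0x2C1 = 001011000001
0xCEE = 110011101110
XOR → 111000101111 = 3631

3631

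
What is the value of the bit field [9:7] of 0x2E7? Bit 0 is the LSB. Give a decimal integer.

v = 1011100111
Shift right by 7: 101
Mask low 3 bits: 101 = 5

5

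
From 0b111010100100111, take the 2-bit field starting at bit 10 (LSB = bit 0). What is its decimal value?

1

v = 111010100100111
Shift right by 10: 11101
Mask low 2 bits: 01 = 1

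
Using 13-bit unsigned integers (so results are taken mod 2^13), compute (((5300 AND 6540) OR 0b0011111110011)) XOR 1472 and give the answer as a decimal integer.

4663

5300 = 1010010110100
6540 = 1100110001100
→ AND → 1000010000100 = 4228
0b0011111110011 = 0011111110011
→ OR → 1011111110111 = 6135
1472 = 0010111000000
→ XOR → 1001000110111 = 4663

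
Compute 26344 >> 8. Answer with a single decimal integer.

26344 = 110011011101000
shift right by 8 → 000000001100110 = 102
(equivalently, floor(26344 / 256))

102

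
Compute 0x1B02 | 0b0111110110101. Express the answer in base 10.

0x1B02 = 1101100000010
b = 0111110110101
 OR → 1111110110111 = 8119

8119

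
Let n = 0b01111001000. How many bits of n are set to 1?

5

n = 1111001000
Count the 1s: 1 + 1 + 1 + 1 + 1 = 5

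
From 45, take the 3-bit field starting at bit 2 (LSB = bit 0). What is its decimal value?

3

v = 0000101101
Shift right by 2: 00001011
Mask low 3 bits: 011 = 3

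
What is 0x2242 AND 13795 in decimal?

8258

0x2242 = 10001001000010
13795 = 11010111100011
AND → 10000001000010 = 8258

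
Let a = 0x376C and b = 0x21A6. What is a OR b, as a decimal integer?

0x376C = 11011101101100
0x21A6 = 10000110100110
 OR → 11011111101110 = 14318

14318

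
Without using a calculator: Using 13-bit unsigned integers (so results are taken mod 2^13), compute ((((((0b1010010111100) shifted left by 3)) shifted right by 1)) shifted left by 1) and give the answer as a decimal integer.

1504

0b1010010111100 = 1010010111100
→ shifted left by 3 (mod 2^13) → 0010111100000 = 1504
→ shifted right by 1 → 0001011110000 = 752
→ shifted left by 1 (mod 2^13) → 0010111100000 = 1504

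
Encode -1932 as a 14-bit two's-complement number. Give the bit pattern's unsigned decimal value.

14452

1932 in 14 bits: 00011110001100
Invert: 11100001110011
Add 1:  11100001110100 = 14452
(Check: 2^14 - 1932 = 16384 - 1932 = 14452.)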